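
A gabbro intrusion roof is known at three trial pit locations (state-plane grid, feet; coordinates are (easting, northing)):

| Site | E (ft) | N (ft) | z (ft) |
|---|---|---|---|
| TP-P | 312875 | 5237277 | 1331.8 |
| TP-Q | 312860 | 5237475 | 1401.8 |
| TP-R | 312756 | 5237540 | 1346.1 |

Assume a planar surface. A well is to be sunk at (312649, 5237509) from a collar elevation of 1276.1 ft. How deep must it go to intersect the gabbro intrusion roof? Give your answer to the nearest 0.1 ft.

27.8 ft

Let the plane be z = a·E + b·N + c.
TP-Q−TP-P: −15a + 198b = 70;  TP-R−TP-P: −119a + 263b = 14.3.
Solving gives a = 0.794137738, b = 0.413697303.
Then c = 1331.8 − a·312875 − b·5237277 = −2413781.42.
At (312649, 5237509): z_contact = 248286.37 + 2166743.35 − 2413781.42 = 1248.30 ft.
Depth below ground = 1276.1 − 1248.30 = 27.8 ft.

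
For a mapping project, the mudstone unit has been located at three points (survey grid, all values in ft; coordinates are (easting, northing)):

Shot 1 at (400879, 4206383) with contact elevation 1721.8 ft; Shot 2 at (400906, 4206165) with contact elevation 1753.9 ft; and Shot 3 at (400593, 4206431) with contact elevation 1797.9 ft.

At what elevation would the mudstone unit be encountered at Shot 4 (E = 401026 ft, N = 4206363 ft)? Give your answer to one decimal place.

1681.8 ft

Two edge vectors: Shot 1→Shot 2 = (27, -218, 32.1), Shot 1→Shot 3 = (-286, 48, 76.1).
Normal n = (Shot 1→Shot 2) × (Shot 1→Shot 3) = (-18130.6, -11235.3, -61052).
So ∂z/∂E = −n_x/n_z = −0.296969796 and ∂z/∂N = −n_y/n_z = −0.184028369.
Intercept c from Shot 1: 1721.8 + 119048.95 + 774093.80 = 894864.56.
At (401026, 4206363): z = −119092.6 − 774090.1 + 894864.56 = 1681.8 ft.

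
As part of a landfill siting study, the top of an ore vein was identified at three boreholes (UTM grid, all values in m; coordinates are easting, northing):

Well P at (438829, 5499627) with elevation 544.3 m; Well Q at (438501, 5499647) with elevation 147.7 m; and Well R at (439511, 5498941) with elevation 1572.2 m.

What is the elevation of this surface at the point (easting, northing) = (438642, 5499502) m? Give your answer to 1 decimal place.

Two edge vectors: Well P→Well Q = (-328, 20, -396.6), Well P→Well R = (682, -686, 1027.9).
Normal n = (Well P→Well Q) × (Well P→Well R) = (-251509.6, 66670, 211368).
So ∂z/∂easting = −n_x/n_z = 1.189913327 and ∂z/∂northing = −n_y/n_z = −0.315421445.
Intercept c from Well P: 544.3 − 522168.48 + 1734700.30 = 1213076.12.
At (438642, 5499502): z = 521946.0 − 1734660.9 + 1213076.12 = 361.2 m.

361.2 m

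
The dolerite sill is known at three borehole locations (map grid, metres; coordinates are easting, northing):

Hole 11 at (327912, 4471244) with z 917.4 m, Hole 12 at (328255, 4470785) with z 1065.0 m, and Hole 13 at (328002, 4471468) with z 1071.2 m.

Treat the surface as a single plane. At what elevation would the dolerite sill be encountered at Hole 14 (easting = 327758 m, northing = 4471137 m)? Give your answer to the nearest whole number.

747 m

Two edge vectors: Hole 11→Hole 12 = (343, -459, 147.6), Hole 11→Hole 13 = (90, 224, 153.8).
Normal n = (Hole 11→Hole 12) × (Hole 11→Hole 13) = (-103656.6, -39469.4, 118142).
So ∂z/∂easting = −n_x/n_z = 0.87738992 and ∂z/∂northing = −n_y/n_z = 0.33408441.
Intercept c from Hole 11: 917.4 − 287706.68 − 1493772.90 = −1780562.18.
At (327758, 4471137): z = 287571.6 + 1493737.2 − 1780562.18 = 746.5 m.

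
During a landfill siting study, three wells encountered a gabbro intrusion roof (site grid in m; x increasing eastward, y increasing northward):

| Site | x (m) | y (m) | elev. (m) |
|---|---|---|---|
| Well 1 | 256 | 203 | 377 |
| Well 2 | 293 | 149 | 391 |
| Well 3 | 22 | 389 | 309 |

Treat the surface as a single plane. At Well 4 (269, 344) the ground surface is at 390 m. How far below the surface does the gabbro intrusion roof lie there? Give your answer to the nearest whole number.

Two edge vectors: Well 1→Well 2 = (37, -54, 14), Well 1→Well 3 = (-234, 186, -68).
Normal n = (Well 1→Well 2) × (Well 1→Well 3) = (1068, -760, -5754).
So ∂z/∂x = −n_x/n_z = 0.18561 and ∂z/∂y = −n_y/n_z = −0.13208.
Intercept c from Well 1: 377 − 47.52 + 26.81 = 356.30.
At (269, 344): z_contact = 49.9 − 45.4 + 356.30 = 360.8 m.
Depth below ground = 390 − 360.8 = 29 m.

29 m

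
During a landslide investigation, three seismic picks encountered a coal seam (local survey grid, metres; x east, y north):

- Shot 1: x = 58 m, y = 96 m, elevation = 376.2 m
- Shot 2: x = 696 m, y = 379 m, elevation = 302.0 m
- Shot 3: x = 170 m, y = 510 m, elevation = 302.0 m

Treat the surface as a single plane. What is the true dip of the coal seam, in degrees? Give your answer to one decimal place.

Let the plane be z = a·x + b·y + c.
Shot 2−Shot 1: 638a + 283b = −74.2;  Shot 3−Shot 1: 112a + 414b = −74.2.
Solving gives a = −0.04182, b = −0.16791.
Gradient magnitude |∇z| = √(a² + b²) = √(0.00175 + 0.02820) = 0.17304.
True dip = arctan(0.17304) = 9.8°, dipping toward NNE (azimuth ≈ 014°).

9.8°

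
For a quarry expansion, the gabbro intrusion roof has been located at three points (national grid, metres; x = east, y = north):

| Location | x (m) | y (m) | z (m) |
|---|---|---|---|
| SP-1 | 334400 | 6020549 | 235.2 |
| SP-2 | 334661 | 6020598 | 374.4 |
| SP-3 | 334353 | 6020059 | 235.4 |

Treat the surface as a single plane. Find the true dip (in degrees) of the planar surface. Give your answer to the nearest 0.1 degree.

28.6°

Two edge vectors: SP-1→SP-2 = (261, 49, 139.2), SP-1→SP-3 = (-47, -490, 0.2).
Normal n = (SP-1→SP-2) × (SP-1→SP-3) = (68217.8, -6594.6, -125587).
So ∂z/∂x = −n_x/n_z = 0.54319 and ∂z/∂y = −n_y/n_z = −0.05251.
Gradient magnitude |∇z| = √(a² + b²) = √(0.29506 + 0.00276) = 0.54572.
True dip = arctan(0.54572) = 28.6°, dipping toward W (azimuth ≈ 276°).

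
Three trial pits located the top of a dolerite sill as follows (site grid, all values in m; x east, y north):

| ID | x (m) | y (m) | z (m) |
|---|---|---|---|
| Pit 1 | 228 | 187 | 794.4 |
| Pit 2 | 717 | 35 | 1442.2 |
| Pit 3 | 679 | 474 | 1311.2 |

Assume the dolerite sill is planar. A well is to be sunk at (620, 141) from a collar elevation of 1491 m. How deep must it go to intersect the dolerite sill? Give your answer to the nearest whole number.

Two edge vectors: Pit 1→Pit 2 = (489, -152, 647.8), Pit 1→Pit 3 = (451, 287, 516.8).
Normal n = (Pit 1→Pit 2) × (Pit 1→Pit 3) = (-264472.2, 39442.6, 208895).
So ∂z/∂x = −n_x/n_z = 1.26605 and ∂z/∂y = −n_y/n_z = −0.18882.
Intercept c from Pit 1: 794.4 − 288.66 + 35.31 = 541.05.
At (620, 141): z_contact = 785.0 − 26.6 + 541.05 = 1299.4 m.
Depth below ground = 1491 − 1299.4 = 192 m.

192 m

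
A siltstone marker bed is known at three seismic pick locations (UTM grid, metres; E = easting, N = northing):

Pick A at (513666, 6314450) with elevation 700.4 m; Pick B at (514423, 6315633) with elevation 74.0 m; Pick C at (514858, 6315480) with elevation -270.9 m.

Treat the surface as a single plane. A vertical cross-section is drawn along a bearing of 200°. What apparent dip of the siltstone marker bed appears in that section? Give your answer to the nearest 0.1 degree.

16.2°

Let the plane be z = a·E + b·N + c.
Pick B−Pick A: 757a + 1183b = −626.4;  Pick C−Pick A: 1192a + 1030b = −971.3.
Solving gives a = −0.79923, b = −0.01807.
Unit vector along 200° is (sin 200°, cos 200°) = (-0.3420, -0.9397).
Slope in that direction = a·(-0.3420) + b·(-0.9397) = 0.29034.
Apparent dip = arctan|0.29034| = 16.2° (true dip is 38.6°, so apparent ≤ true as expected).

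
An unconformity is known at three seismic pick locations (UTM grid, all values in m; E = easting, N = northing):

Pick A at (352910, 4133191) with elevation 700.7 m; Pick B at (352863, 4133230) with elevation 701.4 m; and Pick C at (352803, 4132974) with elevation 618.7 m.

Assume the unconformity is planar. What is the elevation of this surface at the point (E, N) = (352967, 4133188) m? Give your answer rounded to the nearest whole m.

Let the plane be z = a·E + b·N + c.
Pick B−Pick A: −47a + 39b = 0.7;  Pick C−Pick A: −107a − 217b = −82.
Solving gives a = 0.21194684, b = 0.27337183.
Then c = 700.7 − a·352910 − b·4133191 = −1203995.46.
At (352967, 4133188): z = 74810.2 + 1129897.2 − 1203995.46 = 712.0 m.

712 m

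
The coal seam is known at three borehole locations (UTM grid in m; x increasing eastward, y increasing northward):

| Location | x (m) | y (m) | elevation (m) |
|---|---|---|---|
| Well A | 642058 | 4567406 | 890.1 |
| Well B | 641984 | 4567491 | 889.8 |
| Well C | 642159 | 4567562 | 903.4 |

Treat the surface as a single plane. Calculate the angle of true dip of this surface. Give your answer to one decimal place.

Let the plane be z = a·x + b·y + c.
Well B−Well A: −74a + 85b = −0.3;  Well C−Well A: 101a + 156b = 13.3.
Solving gives a = 0.05849, b = 0.04739.
Gradient magnitude |∇z| = √(a² + b²) = √(0.00342 + 0.00225) = 0.07528.
True dip = arctan(0.07528) = 4.3°, dipping toward SW (azimuth ≈ 231°).

4.3°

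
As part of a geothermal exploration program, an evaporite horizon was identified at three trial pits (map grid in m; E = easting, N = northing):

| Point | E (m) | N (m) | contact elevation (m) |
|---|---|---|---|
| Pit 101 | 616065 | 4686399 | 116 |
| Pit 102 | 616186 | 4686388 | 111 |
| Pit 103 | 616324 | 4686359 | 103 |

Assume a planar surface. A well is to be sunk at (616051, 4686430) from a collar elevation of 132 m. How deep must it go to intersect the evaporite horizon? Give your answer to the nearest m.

Two edge vectors: Pit 101→Pit 102 = (121, -11, -5), Pit 101→Pit 103 = (259, -40, -13).
Normal n = (Pit 101→Pit 102) × (Pit 101→Pit 103) = (-57, 278, -1991).
So ∂z/∂E = −n_x/n_z = −0.02862883 and ∂z/∂N = −n_y/n_z = 0.13962833.
Intercept c from Pit 101: 116 + 17637.22 − 654354.05 = −636600.83.
At (616051, 4686430): z_contact = −17636.8 + 654358.4 − 636600.83 = 120.7 m.
Depth below ground = 132 − 120.7 = 11 m.

11 m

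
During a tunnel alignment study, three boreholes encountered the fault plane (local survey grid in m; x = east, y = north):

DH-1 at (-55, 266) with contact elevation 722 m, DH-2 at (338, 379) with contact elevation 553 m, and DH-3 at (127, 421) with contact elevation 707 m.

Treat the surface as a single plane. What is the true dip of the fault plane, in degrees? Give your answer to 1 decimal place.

40.9°

Let the plane be z = a·x + b·y + c.
DH-2−DH-1: 393a + 113b = −169;  DH-3−DH-1: 182a + 155b = −15.
Solving gives a = −0.60720, b = 0.61620.
Gradient magnitude |∇z| = √(a² + b²) = √(0.36869 + 0.37970) = 0.86510.
True dip = arctan(0.86510) = 40.9°, dipping toward SE (azimuth ≈ 135°).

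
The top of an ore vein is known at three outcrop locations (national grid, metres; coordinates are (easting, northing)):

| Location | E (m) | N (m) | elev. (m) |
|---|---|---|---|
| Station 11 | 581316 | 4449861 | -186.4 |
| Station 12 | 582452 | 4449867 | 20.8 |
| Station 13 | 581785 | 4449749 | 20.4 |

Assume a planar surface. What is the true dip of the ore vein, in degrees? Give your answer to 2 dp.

Two edge vectors: Station 11→Station 12 = (1136, 6, 207.2), Station 11→Station 13 = (469, -112, 206.8).
Normal n = (Station 11→Station 12) × (Station 11→Station 13) = (24447.2, -137748, -130046).
So ∂z/∂E = −n_x/n_z = 0.18799 and ∂z/∂N = −n_y/n_z = −1.05923.
Gradient magnitude |∇z| = √(a² + b²) = √(0.03534 + 1.12196) = 1.07578.
True dip = arctan(1.07578) = 47.09°, dipping toward N (azimuth ≈ 350°).

47.09°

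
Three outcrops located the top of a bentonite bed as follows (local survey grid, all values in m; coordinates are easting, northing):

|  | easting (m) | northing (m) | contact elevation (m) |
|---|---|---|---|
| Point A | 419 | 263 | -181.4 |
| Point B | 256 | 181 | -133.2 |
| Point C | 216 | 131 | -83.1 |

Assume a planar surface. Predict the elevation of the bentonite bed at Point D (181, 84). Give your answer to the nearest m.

Let the plane be z = a·easting + b·northing + c.
Point B−Point A: −163a − 82b = 48.2;  Point C−Point A: −203a − 132b = 98.3.
Solving gives a = 0.34871, b = −1.28097.
Then c = -181.4 − a·419 − b·263 = 9.39.
At (181, 84): z = 63.1 − 107.6 + 9.39 = -35.1 m.

-35 m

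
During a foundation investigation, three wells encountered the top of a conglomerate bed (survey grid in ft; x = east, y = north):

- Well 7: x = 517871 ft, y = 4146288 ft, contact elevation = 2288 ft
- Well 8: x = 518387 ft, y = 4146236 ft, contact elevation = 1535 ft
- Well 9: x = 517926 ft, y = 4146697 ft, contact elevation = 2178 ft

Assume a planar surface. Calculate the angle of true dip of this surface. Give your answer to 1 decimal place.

Two edge vectors: Well 7→Well 8 = (516, -52, -753), Well 7→Well 9 = (55, 409, -110).
Normal n = (Well 7→Well 8) × (Well 7→Well 9) = (313697, 15345, 213904).
So ∂z/∂x = −n_x/n_z = −1.46653 and ∂z/∂y = −n_y/n_z = −0.07174.
Gradient magnitude |∇z| = √(a² + b²) = √(2.15072 + 0.00515) = 1.46829.
True dip = arctan(1.46829) = 55.7°, dipping toward E (azimuth ≈ 087°).

55.7°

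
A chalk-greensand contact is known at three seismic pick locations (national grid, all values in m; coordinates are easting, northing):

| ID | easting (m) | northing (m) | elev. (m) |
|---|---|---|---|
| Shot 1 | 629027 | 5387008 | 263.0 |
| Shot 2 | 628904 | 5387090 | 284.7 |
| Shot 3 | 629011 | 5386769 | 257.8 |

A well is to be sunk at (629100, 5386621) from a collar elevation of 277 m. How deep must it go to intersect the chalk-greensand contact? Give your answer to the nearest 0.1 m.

Two edge vectors: Shot 1→Shot 2 = (-123, 82, 21.7), Shot 1→Shot 3 = (-16, -239, -5.2).
Normal n = (Shot 1→Shot 2) × (Shot 1→Shot 3) = (4759.9, -986.8, 30709).
So ∂z/∂easting = −n_x/n_z = −0.155000163 and ∂z/∂northing = −n_y/n_z = 0.032133902.
Intercept c from Shot 1: 263 + 97499.29 − 173105.59 = −75343.30.
At (629100, 5386621): z_contact = −97510.60 + 173093.15 − 75343.30 = 239.25 m.
Depth below ground = 277 − 239.25 = 37.8 m.

37.8 m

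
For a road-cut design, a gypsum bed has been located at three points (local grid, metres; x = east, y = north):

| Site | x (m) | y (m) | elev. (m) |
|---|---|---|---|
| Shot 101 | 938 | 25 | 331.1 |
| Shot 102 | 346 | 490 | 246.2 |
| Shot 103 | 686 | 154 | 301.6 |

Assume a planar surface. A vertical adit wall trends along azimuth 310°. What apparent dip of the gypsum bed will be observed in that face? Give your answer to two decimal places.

Let the plane be z = a·x + b·y + c.
Shot 102−Shot 101: −592a + 465b = −84.9;  Shot 103−Shot 101: −252a + 129b = −29.5.
Solving gives a = 0.06776, b = −0.09631.
Unit vector along 310° is (sin 310°, cos 310°) = (-0.7660, 0.6428).
Slope in that direction = a·(-0.7660) + b·(0.6428) = −0.11382.
Apparent dip = arctan|0.11382| = 6.49° (true dip is 6.7°, so apparent ≤ true as expected).

6.49°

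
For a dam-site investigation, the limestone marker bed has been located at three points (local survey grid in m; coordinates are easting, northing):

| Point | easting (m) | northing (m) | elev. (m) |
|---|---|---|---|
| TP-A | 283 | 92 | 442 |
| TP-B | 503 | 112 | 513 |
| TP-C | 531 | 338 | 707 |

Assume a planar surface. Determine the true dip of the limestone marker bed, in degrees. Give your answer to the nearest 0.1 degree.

40.8°

Let the plane be z = a·easting + b·northing + c.
TP-B−TP-A: 220a + 20b = 71;  TP-C−TP-A: 248a + 246b = 265.
Solving gives a = 0.24748, b = 0.82775.
Gradient magnitude |∇z| = √(a² + b²) = √(0.06125 + 0.68516) = 0.86395.
True dip = arctan(0.86395) = 40.8°, dipping toward SSW (azimuth ≈ 197°).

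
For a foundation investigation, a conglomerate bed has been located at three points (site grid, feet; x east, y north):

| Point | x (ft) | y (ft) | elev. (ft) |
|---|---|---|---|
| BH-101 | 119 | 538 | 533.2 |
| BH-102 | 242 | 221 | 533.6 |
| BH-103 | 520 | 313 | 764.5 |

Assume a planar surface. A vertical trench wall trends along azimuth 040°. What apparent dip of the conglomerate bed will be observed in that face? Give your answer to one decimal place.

Let the plane be z = a·x + b·y + c.
BH-102−BH-101: 123a − 317b = 0.4;  BH-103−BH-101: 401a − 225b = 231.3.
Solving gives a = 0.73643, b = 0.28448.
Unit vector along 040° is (sin 40°, cos 40°) = (0.6428, 0.7660).
Slope in that direction = a·(0.6428) + b·(0.7660) = 0.69129.
Apparent dip = arctan|0.69129| = 34.7° (true dip is 38.3°, so apparent ≤ true as expected).

34.7°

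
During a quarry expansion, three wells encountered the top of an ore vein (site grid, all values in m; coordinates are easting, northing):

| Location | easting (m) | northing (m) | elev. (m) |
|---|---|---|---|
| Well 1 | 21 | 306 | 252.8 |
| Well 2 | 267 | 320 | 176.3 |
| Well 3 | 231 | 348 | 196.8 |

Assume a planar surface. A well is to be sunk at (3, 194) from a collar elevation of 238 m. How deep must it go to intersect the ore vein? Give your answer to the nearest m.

14 m

Let the plane be z = a·easting + b·northing + c.
Well 2−Well 1: 246a + 14b = −76.5;  Well 3−Well 1: 210a + 42b = −56.
Solving gives a = −0.32860, b = 0.30966.
Then c = 252.8 − a·21 − b·306 = 164.94.
At (3, 194): z_contact = −1.0 + 60.1 + 164.94 = 224.0 m.
Depth below ground = 238 − 224.0 = 14 m.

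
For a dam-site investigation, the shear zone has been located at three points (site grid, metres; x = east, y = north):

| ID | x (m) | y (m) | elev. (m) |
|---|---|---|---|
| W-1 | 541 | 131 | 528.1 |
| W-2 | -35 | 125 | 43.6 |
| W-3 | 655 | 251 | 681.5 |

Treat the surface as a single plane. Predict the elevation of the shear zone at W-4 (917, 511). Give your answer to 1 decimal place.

1026.4 m

Two edge vectors: W-1→W-2 = (-576, -6, -484.5), W-1→W-3 = (114, 120, 153.4).
Normal n = (W-1→W-2) × (W-1→W-3) = (57219.6, 33125.4, -68436).
So ∂z/∂x = −n_x/n_z = 0.83610 and ∂z/∂y = −n_y/n_z = 0.48403.
Intercept c from W-1: 528.1 − 452.33 − 63.41 = 12.36.
At (917, 511): z = 766.7 + 247.3 + 12.36 = 1026.4 m.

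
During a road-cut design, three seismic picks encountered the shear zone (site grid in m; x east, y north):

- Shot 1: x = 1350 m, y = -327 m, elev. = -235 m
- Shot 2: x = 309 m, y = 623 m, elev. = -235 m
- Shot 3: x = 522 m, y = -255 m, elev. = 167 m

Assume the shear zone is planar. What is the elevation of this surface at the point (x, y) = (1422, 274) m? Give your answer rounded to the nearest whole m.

Two edge vectors: Shot 1→Shot 2 = (-1041, 950, 0), Shot 1→Shot 3 = (-828, 72, 402).
Normal n = (Shot 1→Shot 2) × (Shot 1→Shot 3) = (381900, 418482, 711648).
So ∂z/∂x = −n_x/n_z = −0.53664 and ∂z/∂y = −n_y/n_z = −0.58805.
Intercept c from Shot 1: -235 + 724.47 − 192.29 = 297.18.
At (1422, 274): z = −763.1 − 161.1 + 297.18 = -627.1 m.

-627 m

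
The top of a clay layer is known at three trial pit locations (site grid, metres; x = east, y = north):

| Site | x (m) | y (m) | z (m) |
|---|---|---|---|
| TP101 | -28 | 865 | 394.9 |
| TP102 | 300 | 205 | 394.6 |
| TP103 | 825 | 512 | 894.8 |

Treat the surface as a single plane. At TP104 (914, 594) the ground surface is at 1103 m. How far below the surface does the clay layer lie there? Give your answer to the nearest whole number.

112 m

Two edge vectors: TP101→TP102 = (328, -660, -0.3), TP101→TP103 = (853, -353, 499.9).
Normal n = (TP101→TP102) × (TP101→TP103) = (-330039.9, -164223.1, 447196).
So ∂z/∂x = −n_x/n_z = 0.73802 and ∂z/∂y = −n_y/n_z = 0.36723.
Intercept c from TP101: 394.9 + 20.66 − 317.65 = 97.91.
At (914, 594): z_contact = 674.6 + 218.1 + 97.91 = 990.6 m.
Depth below ground = 1103 − 990.6 = 112 m.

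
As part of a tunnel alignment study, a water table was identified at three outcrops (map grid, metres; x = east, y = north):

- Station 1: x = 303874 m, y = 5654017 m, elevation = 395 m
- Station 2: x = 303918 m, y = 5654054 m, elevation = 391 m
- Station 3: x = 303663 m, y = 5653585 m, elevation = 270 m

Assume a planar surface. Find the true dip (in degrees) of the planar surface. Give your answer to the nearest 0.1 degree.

38.7°

Two edge vectors: Station 1→Station 2 = (44, 37, -4), Station 1→Station 3 = (-211, -432, -125).
Normal n = (Station 1→Station 2) × (Station 1→Station 3) = (-6353, 6344, -11201).
So ∂z/∂x = −n_x/n_z = −0.56718 and ∂z/∂y = −n_y/n_z = 0.56638.
Gradient magnitude |∇z| = √(a² + b²) = √(0.32169 + 0.32078) = 0.80155.
True dip = arctan(0.80155) = 38.7°, dipping toward SE (azimuth ≈ 135°).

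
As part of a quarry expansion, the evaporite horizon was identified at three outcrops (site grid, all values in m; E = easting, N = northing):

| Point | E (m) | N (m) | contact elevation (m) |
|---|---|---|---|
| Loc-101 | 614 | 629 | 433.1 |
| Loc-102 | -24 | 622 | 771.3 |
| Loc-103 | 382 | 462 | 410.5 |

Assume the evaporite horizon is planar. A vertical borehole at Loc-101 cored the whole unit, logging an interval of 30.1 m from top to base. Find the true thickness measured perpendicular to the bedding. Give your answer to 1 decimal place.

Two edge vectors: Loc-101→Loc-102 = (-638, -7, 338.2), Loc-101→Loc-103 = (-232, -167, -22.6).
Normal n = (Loc-101→Loc-102) × (Loc-101→Loc-103) = (56637.6, -92881.2, 104922).
So ∂z/∂E = −n_x/n_z = −0.53981 and ∂z/∂N = −n_y/n_z = 0.88524.
|∇z| = √(a²+b²) = 1.03684, so dip δ = arctan(1.03684) = 46.04°.
True thickness = vertical thickness × cos δ = 30.1 × cos 46.04° = 20.9 m.

20.9 m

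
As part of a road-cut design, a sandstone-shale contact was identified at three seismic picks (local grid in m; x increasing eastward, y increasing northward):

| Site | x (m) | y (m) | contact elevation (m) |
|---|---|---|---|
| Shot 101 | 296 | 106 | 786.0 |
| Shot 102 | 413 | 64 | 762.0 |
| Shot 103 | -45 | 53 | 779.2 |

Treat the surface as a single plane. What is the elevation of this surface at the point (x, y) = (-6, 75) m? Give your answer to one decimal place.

Two edge vectors: Shot 101→Shot 102 = (117, -42, -24), Shot 101→Shot 103 = (-341, -53, -6.8).
Normal n = (Shot 101→Shot 102) × (Shot 101→Shot 103) = (-986.4, 8979.6, -20523).
So ∂z/∂x = −n_x/n_z = −0.04806 and ∂z/∂y = −n_y/n_z = 0.43754.
Intercept c from Shot 101: 786 + 14.23 − 46.38 = 753.85.
At (-6, 75): z = 0.3 + 32.8 + 753.85 = 787.0 m.

787.0 m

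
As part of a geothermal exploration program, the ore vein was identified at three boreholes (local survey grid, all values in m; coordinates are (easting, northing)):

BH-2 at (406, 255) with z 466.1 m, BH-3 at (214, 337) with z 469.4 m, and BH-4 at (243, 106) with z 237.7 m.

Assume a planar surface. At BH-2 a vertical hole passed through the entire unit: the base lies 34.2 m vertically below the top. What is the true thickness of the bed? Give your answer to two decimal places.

22.52 m

Let the plane be z = a·E + b·N + c.
BH-3−BH-2: −192a + 82b = 3.3;  BH-4−BH-2: −163a − 149b = −228.4.
Solving gives a = 0.43449, b = 1.05758.
|∇z| = √(a²+b²) = 1.14335, so dip δ = arctan(1.14335) = 48.83°.
True thickness = vertical thickness × cos δ = 34.2 × cos 48.83° = 22.52 m.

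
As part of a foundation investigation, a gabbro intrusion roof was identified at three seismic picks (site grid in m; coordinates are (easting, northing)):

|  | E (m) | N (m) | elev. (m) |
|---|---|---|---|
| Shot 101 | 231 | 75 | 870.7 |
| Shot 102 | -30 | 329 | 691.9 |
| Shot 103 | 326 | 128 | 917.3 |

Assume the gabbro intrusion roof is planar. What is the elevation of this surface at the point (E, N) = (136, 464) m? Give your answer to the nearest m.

768 m

Two edge vectors: Shot 101→Shot 102 = (-261, 254, -178.8), Shot 101→Shot 103 = (95, 53, 46.6).
Normal n = (Shot 101→Shot 102) × (Shot 101→Shot 103) = (21312.8, -4823.4, -37963).
So ∂z/∂E = −n_x/n_z = 0.56141 and ∂z/∂N = −n_y/n_z = −0.12706.
Intercept c from Shot 101: 870.7 − 129.69 + 9.53 = 750.54.
At (136, 464): z = 76.4 − 59.0 + 750.54 = 767.9 m.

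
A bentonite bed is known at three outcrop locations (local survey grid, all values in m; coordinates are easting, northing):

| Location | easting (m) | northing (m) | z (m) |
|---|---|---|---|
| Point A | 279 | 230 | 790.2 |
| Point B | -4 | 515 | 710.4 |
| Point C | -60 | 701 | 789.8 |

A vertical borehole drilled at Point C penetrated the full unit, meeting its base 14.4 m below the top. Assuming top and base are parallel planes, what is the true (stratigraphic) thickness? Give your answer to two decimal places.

Two edge vectors: Point A→Point B = (-283, 285, -79.8), Point A→Point C = (-339, 471, -0.4).
Normal n = (Point A→Point B) × (Point A→Point C) = (37471.8, 26939, -36678).
So ∂z/∂easting = −n_x/n_z = 1.02164 and ∂z/∂northing = −n_y/n_z = 0.73447.
|∇z| = √(a²+b²) = 1.25825, so dip δ = arctan(1.25825) = 51.52°.
True thickness = vertical thickness × cos δ = 14.4 × cos 51.52° = 8.96 m.

8.96 m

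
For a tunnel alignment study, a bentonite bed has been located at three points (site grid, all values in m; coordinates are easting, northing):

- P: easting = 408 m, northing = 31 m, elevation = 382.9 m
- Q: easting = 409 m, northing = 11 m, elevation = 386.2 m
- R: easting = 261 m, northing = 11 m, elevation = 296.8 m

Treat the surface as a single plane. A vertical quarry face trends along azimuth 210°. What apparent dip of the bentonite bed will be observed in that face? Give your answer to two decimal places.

Two edge vectors: P→Q = (1, -20, 3.3), P→R = (-147, -20, -86.1).
Normal n = (P→Q) × (P→R) = (1788, -399, -2960).
So ∂z/∂easting = −n_x/n_z = 0.60405 and ∂z/∂northing = −n_y/n_z = −0.13480.
Unit vector along 210° is (sin 210°, cos 210°) = (-0.5000, -0.8660).
Slope in that direction = a·(-0.5000) + b·(-0.8660) = −0.18529.
Apparent dip = arctan|0.18529| = 10.50° (true dip is 31.8°, so apparent ≤ true as expected).

10.50°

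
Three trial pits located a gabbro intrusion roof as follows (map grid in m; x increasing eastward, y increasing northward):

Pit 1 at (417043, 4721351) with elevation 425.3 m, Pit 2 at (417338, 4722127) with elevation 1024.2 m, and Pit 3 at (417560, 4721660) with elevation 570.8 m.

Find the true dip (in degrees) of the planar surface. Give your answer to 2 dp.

41.71°

Two edge vectors: Pit 1→Pit 2 = (295, 776, 598.9), Pit 1→Pit 3 = (517, 309, 145.5).
Normal n = (Pit 1→Pit 2) × (Pit 1→Pit 3) = (-72152.1, 266708.8, -310037).
So ∂z/∂x = −n_x/n_z = −0.23272 and ∂z/∂y = −n_y/n_z = 0.86025.
Gradient magnitude |∇z| = √(a² + b²) = √(0.05416 + 0.74003) = 0.89117.
True dip = arctan(0.89117) = 41.71°, dipping toward SSE (azimuth ≈ 165°).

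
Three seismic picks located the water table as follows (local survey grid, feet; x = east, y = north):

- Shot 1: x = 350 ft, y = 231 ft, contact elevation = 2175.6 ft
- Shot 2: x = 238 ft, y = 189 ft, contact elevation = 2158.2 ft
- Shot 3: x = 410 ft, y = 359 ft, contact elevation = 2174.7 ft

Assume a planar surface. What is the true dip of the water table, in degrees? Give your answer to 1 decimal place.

12.1°

Let the plane be z = a·x + b·y + c.
Shot 2−Shot 1: −112a − 42b = −17.4;  Shot 3−Shot 1: 60a + 128b = −0.9.
Solving gives a = 0.19169, b = −0.09689.
Gradient magnitude |∇z| = √(a² + b²) = √(0.03674 + 0.00939) = 0.21478.
True dip = arctan(0.21478) = 12.1°, dipping toward WNW (azimuth ≈ 297°).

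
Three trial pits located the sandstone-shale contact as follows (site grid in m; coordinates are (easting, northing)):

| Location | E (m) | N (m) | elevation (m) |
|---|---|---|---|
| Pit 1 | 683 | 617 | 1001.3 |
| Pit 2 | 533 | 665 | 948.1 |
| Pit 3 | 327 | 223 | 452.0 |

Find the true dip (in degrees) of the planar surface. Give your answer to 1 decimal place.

Two edge vectors: Pit 1→Pit 2 = (-150, 48, -53.2), Pit 1→Pit 3 = (-356, -394, -549.3).
Normal n = (Pit 1→Pit 2) × (Pit 1→Pit 3) = (-47327.2, -63455.8, 76188).
So ∂z/∂E = −n_x/n_z = 0.62119 and ∂z/∂N = −n_y/n_z = 0.83288.
Gradient magnitude |∇z| = √(a² + b²) = √(0.38588 + 0.69370) = 1.03903.
True dip = arctan(1.03903) = 46.1°, dipping toward SW (azimuth ≈ 217°).

46.1°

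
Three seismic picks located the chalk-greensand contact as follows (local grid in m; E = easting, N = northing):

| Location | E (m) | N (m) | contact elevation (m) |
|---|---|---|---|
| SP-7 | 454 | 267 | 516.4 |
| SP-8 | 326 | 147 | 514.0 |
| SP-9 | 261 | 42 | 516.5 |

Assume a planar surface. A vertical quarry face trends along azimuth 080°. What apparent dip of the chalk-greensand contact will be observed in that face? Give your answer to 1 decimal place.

4.7°

Let the plane be z = a·E + b·N + c.
SP-8−SP-7: −128a − 120b = −2.4;  SP-9−SP-7: −193a − 225b = 0.1.
Solving gives a = 0.09787, b = −0.08440.
Unit vector along 080° is (sin 80°, cos 80°) = (0.9848, 0.1736).
Slope in that direction = a·(0.9848) + b·(0.1736) = 0.08173.
Apparent dip = arctan|0.08173| = 4.7° (true dip is 7.4°, so apparent ≤ true as expected).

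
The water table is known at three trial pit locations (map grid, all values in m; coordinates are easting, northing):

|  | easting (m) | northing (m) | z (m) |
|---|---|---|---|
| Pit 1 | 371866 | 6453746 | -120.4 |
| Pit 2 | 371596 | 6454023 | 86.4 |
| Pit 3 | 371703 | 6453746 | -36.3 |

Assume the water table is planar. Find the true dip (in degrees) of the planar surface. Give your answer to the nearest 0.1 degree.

29.7°

Two edge vectors: Pit 1→Pit 2 = (-270, 277, 206.8), Pit 1→Pit 3 = (-163, 0, 84.1).
Normal n = (Pit 1→Pit 2) × (Pit 1→Pit 3) = (23295.7, -11001.4, 45151).
So ∂z/∂easting = −n_x/n_z = −0.51595 and ∂z/∂northing = −n_y/n_z = 0.24366.
Gradient magnitude |∇z| = √(a² + b²) = √(0.26621 + 0.05937) = 0.57059.
True dip = arctan(0.57059) = 29.7°, dipping toward ESE (azimuth ≈ 115°).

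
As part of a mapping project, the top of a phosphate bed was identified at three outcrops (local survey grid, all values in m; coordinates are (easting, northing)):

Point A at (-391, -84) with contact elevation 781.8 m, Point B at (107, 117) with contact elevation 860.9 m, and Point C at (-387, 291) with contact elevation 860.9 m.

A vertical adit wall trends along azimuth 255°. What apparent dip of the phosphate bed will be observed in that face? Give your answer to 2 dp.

Two edge vectors: Point A→Point B = (498, 201, 79.1), Point A→Point C = (4, 375, 79.1).
Normal n = (Point A→Point B) × (Point A→Point C) = (-13763.4, -39075.4, 185946).
So ∂z/∂E = −n_x/n_z = 0.07402 and ∂z/∂N = −n_y/n_z = 0.21014.
Unit vector along 255° is (sin 255°, cos 255°) = (-0.9659, -0.2588).
Slope in that direction = a·(-0.9659) + b·(-0.2588) = −0.12589.
Apparent dip = arctan|0.12589| = 7.17° (true dip is 12.6°, so apparent ≤ true as expected).

7.17°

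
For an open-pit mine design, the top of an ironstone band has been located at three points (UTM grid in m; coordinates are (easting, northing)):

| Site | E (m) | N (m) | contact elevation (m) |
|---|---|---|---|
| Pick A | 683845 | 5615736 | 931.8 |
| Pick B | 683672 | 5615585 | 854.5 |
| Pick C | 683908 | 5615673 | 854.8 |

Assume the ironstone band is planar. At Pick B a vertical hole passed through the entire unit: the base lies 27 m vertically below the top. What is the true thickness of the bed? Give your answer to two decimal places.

Two edge vectors: Pick A→Pick B = (-173, -151, -77.3), Pick A→Pick C = (63, -63, -77).
Normal n = (Pick A→Pick B) × (Pick A→Pick C) = (6757.1, -18190.9, 20412).
So ∂z/∂E = −n_x/n_z = −0.33104 and ∂z/∂N = −n_y/n_z = 0.89119.
|∇z| = √(a²+b²) = 0.95068, so dip δ = arctan(0.95068) = 43.55°.
True thickness = vertical thickness × cos δ = 27 × cos 43.55° = 19.57 m.

19.57 m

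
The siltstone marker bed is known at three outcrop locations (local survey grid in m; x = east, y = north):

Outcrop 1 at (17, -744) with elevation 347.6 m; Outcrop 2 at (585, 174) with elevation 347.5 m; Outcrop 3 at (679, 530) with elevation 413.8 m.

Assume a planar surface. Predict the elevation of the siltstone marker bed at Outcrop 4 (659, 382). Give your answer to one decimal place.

Let the plane be z = a·x + b·y + c.
Outcrop 2−Outcrop 1: 568a + 918b = −0.1;  Outcrop 3−Outcrop 1: 662a + 1274b = 66.2.
Solving gives a = −0.52537, b = 0.32496.
Then c = 347.6 − a·17 − b·-744 = 598.30.
At (659, 382): z = −346.2 + 124.1 + 598.30 = 376.2 m.

376.2 m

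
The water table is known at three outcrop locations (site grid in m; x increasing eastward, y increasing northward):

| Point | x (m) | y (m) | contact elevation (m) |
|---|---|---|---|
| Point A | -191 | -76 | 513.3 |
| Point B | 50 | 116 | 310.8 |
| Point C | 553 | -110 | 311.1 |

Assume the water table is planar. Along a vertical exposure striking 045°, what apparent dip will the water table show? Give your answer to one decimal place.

34.7°

Let the plane be z = a·x + b·y + c.
Point B−Point A: 241a + 192b = −202.5;  Point C−Point A: 744a − 34b = −202.2.
Solving gives a = −0.30261, b = −0.67484.
Unit vector along 045° is (sin 45°, cos 45°) = (0.7071, 0.7071).
Slope in that direction = a·(0.7071) + b·(0.7071) = −0.69117.
Apparent dip = arctan|0.69117| = 34.7° (true dip is 36.5°, so apparent ≤ true as expected).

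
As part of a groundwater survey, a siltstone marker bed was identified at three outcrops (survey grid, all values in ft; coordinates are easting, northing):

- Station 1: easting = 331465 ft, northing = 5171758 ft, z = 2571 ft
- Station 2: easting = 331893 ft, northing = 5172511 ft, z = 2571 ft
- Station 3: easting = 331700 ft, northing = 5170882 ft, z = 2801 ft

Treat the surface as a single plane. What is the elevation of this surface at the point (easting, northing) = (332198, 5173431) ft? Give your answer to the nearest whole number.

2503 ft

Let the plane be z = a·easting + b·northing + c.
Station 2−Station 1: 428a + 753b = 0;  Station 3−Station 1: 235a − 876b = 230.
Solving gives a = 0.31381652, b = −0.17837114.
Then c = 2571 − a·331465 − b·5171758 = 821044.18.
At (332198, 5173431): z = 104249.2 − 922790.8 + 821044.18 = 2502.6 ft.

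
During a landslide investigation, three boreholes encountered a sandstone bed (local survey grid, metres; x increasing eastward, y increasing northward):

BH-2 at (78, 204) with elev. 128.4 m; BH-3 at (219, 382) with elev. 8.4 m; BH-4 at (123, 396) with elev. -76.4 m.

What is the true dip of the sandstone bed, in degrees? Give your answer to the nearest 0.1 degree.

54.8°

Two edge vectors: BH-2→BH-3 = (141, 178, -120), BH-2→BH-4 = (45, 192, -204.8).
Normal n = (BH-2→BH-3) × (BH-2→BH-4) = (-13414.4, 23476.8, 19062).
So ∂z/∂x = −n_x/n_z = 0.70372 and ∂z/∂y = −n_y/n_z = −1.23160.
Gradient magnitude |∇z| = √(a² + b²) = √(0.49523 + 1.51684) = 1.41848.
True dip = arctan(1.41848) = 54.8°, dipping toward NNW (azimuth ≈ 330°).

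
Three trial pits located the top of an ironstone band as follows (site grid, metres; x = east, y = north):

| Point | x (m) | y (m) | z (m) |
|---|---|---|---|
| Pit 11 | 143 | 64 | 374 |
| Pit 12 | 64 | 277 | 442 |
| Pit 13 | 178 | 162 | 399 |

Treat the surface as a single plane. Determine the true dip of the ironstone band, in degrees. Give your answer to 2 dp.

16.69°

Let the plane be z = a·x + b·y + c.
Pit 12−Pit 11: −79a + 213b = 68;  Pit 13−Pit 11: 35a + 98b = 25.
Solving gives a = −0.08811, b = 0.28657.
Gradient magnitude |∇z| = √(a² + b²) = √(0.00776 + 0.08212) = 0.29981.
True dip = arctan(0.29981) = 16.69°, dipping toward SSE (azimuth ≈ 163°).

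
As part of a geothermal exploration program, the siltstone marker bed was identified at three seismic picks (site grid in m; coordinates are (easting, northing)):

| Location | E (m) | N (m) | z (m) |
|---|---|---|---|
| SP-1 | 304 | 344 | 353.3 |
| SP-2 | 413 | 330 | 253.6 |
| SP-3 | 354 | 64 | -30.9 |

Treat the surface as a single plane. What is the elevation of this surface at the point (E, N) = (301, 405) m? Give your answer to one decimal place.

Two edge vectors: SP-1→SP-2 = (109, -14, -99.7), SP-1→SP-3 = (50, -280, -384.2).
Normal n = (SP-1→SP-2) × (SP-1→SP-3) = (-22537.2, 36892.8, -29820).
So ∂z/∂E = −n_x/n_z = −0.75577 and ∂z/∂N = −n_y/n_z = 1.23718.
Intercept c from SP-1: 353.3 + 229.76 − 425.59 = 157.46.
At (301, 405): z = −227.5 + 501.1 + 157.46 = 431.0 m.

431.0 m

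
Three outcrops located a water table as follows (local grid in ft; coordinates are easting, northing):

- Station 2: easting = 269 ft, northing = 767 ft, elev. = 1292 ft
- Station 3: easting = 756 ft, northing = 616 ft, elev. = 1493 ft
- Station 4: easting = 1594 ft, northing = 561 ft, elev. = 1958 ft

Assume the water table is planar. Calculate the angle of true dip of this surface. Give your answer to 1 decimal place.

39.7°

Two edge vectors: Station 2→Station 3 = (487, -151, 201), Station 2→Station 4 = (1325, -206, 666).
Normal n = (Station 2→Station 3) × (Station 2→Station 4) = (-59160, -58017, 99753).
So ∂z/∂easting = −n_x/n_z = 0.59306 and ∂z/∂northing = −n_y/n_z = 0.58161.
Gradient magnitude |∇z| = √(a² + b²) = √(0.35173 + 0.33827) = 0.83066.
True dip = arctan(0.83066) = 39.7°, dipping toward SW (azimuth ≈ 226°).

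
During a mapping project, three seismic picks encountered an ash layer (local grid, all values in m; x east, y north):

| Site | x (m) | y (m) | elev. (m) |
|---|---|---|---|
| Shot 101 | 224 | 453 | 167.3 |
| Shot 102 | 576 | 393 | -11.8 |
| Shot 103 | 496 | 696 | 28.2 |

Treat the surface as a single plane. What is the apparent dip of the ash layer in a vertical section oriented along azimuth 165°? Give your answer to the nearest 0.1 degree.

7.4°

Let the plane be z = a·x + b·y + c.
Shot 102−Shot 101: 352a − 60b = −179.1;  Shot 103−Shot 101: 272a + 243b = −139.1.
Solving gives a = −0.50922, b = −0.00243.
Unit vector along 165° is (sin 165°, cos 165°) = (0.2588, -0.9659).
Slope in that direction = a·(0.2588) + b·(-0.9659) = −0.12944.
Apparent dip = arctan|0.12944| = 7.4° (true dip is 27.0°, so apparent ≤ true as expected).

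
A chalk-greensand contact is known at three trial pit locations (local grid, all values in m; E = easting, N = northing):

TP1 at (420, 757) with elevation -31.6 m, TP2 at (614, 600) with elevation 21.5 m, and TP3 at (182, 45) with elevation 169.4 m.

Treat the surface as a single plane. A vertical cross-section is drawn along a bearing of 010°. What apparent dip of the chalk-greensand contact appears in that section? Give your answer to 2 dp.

Let the plane be z = a·E + b·N + c.
TP2−TP1: 194a − 157b = 53.1;  TP3−TP1: −238a − 712b = 201.
Solving gives a = 0.03561, b = −0.29421.
Unit vector along 010° is (sin 10°, cos 10°) = (0.1736, 0.9848).
Slope in that direction = a·(0.1736) + b·(0.9848) = −0.28355.
Apparent dip = arctan|0.28355| = 15.83° (true dip is 16.5°, so apparent ≤ true as expected).

15.83°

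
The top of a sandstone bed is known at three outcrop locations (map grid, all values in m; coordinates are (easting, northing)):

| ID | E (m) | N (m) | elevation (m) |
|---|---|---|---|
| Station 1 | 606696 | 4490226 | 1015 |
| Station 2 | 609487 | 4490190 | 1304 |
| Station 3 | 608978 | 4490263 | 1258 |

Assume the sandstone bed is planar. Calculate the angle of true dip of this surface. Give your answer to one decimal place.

8.3°

Two edge vectors: Station 1→Station 2 = (2791, -36, 289), Station 1→Station 3 = (2282, 37, 243).
Normal n = (Station 1→Station 2) × (Station 1→Station 3) = (-19441, -18715, 185419).
So ∂z/∂E = −n_x/n_z = 0.10485 and ∂z/∂N = −n_y/n_z = 0.10093.
Gradient magnitude |∇z| = √(a² + b²) = √(0.01099 + 0.01019) = 0.14554.
True dip = arctan(0.14554) = 8.3°, dipping toward SW (azimuth ≈ 226°).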